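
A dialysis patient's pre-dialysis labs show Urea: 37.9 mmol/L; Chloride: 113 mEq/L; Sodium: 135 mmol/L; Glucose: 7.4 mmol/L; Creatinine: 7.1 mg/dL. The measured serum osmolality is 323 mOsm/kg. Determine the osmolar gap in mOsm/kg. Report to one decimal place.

Calculated osmolality = 2·Na + glucose + urea
= 2·135 + 7.4 + 37.9
= 270 + 7.40 + 37.90
= 315.3 mOsm/kg ≈ 315.3 mOsm/kg
Osmolar gap = measured − calculated = 323 − 315.3 = 7.7 mOsm/kg

7.7 mOsm/kg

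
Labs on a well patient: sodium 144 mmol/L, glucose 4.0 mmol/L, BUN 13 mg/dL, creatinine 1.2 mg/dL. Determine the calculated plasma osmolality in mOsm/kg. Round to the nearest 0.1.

Calculated osmolality = 2·Na + glucose + BUN/2.8
= 2·144 + 4 + 13/2.8
= 288 + 4 + 4.64
= 296.64 mOsm/kg

296.6 mOsm/kg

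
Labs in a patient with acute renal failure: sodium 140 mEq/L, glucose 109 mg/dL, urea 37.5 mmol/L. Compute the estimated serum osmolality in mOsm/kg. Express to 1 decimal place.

323.6 mOsm/kg

Calculated osmolality = 2·Na + glucose/18 + urea
= 2·140 + 109/18 + 37.5
= 280 + 6.06 + 37.50
= 323.56 mOsm/kg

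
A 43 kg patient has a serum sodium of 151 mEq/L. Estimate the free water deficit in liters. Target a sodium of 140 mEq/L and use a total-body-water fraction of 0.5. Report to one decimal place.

TBW = 0.5 · 43 = 21.5 L
Free water deficit = TBW · (Na/140 − 1)
= 21.5 · (151/140 − 1)
= 21.5 · 0.0786
= 1.69 L

1.7 L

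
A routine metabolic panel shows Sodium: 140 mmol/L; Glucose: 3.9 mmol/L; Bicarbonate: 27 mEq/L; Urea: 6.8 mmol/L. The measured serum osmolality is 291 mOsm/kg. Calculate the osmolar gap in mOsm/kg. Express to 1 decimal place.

0.3 mOsm/kg

Calculated osmolality = 2·Na + glucose + urea
= 2·140 + 3.9 + 6.8
= 280 + 3.90 + 6.80
= 290.7 mOsm/kg ≈ 290.7 mOsm/kg
Osmolar gap = measured − calculated = 291 − 290.7 = 0.3 mOsm/kg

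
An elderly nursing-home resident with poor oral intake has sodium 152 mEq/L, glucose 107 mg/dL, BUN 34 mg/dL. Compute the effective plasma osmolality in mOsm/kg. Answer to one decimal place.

Effective osmolality excludes urea (freely permeant across cell membranes):
2·Na + glucose/18
= 2·152 + 107/18
= 304 + 5.94
= 309.94 mOsm/kg

309.9 mOsm/kg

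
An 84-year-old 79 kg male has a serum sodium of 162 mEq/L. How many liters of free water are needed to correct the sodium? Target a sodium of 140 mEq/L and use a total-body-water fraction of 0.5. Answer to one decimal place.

6.2 L

TBW = 0.5 · 79 = 39.5 L
Free water deficit = TBW · (Na/140 − 1)
= 39.5 · (162/140 − 1)
= 39.5 · 0.1571
= 6.21 L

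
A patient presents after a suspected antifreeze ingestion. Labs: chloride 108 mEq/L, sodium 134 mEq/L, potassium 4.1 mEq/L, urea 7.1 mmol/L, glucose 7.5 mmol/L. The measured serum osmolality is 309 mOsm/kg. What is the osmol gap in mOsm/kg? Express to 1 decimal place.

26.4 mOsm/kg

Calculated osmolality = 2·Na + glucose + urea
= 2·134 + 7.5 + 7.1
= 268 + 7.50 + 7.10
= 282.6 mOsm/kg ≈ 282.6 mOsm/kg
Osmolar gap = measured − calculated = 309 − 282.6 = 26.4 mOsm/kg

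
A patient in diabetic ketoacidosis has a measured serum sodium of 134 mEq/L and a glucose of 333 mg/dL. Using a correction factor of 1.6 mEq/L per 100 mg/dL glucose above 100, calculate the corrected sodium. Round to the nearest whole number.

Corrected Na = measured Na + 1.6 · (glucose − 100)/100
= 134 + 1.6 · (333 − 100)/100
= 134 + 3.7
= 137.7 mEq/L

138 mEq/L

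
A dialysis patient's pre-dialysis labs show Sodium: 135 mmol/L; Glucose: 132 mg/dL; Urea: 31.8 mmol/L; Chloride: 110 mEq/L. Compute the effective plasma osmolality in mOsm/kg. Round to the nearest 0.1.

277.3 mOsm/kg

Effective osmolality excludes urea (freely permeant across cell membranes):
2·Na + glucose/18
= 2·135 + 132/18
= 270 + 7.33
= 277.33 mOsm/kg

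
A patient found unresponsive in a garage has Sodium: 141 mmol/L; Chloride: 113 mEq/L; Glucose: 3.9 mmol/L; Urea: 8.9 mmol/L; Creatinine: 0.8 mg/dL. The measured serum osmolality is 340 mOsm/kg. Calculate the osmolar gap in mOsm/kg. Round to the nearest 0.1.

45.2 mOsm/kg

Calculated osmolality = 2·Na + glucose + urea
= 2·141 + 3.9 + 8.9
= 282 + 3.90 + 8.90
= 294.8 mOsm/kg ≈ 294.8 mOsm/kg
Osmolar gap = measured − calculated = 340 − 294.8 = 45.2 mOsm/kg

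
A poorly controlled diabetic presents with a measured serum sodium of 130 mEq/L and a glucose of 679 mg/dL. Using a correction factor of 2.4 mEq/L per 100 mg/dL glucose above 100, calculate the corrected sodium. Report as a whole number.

Corrected Na = measured Na + 2.4 · (glucose − 100)/100
= 130 + 2.4 · (679 − 100)/100
= 130 + 13.9
= 143.9 mEq/L

144 mEq/L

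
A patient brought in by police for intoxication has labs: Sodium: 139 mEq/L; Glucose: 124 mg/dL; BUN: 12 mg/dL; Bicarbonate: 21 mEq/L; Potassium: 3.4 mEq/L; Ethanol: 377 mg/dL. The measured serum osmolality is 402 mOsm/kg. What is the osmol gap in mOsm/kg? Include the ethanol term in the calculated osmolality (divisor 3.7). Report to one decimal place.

10.9 mOsm/kg

Calculated osmolality = 2·Na + glucose/18 + BUN/2.8 + ethanol/3.7
= 2·139 + 124/18 + 12/2.8 + 377/3.7
= 278 + 6.89 + 4.29 + 101.89
= 391.07 mOsm/kg ≈ 391.1 mOsm/kg
Osmolar gap = measured − calculated = 402 − 391.1 = 10.9 mOsm/kg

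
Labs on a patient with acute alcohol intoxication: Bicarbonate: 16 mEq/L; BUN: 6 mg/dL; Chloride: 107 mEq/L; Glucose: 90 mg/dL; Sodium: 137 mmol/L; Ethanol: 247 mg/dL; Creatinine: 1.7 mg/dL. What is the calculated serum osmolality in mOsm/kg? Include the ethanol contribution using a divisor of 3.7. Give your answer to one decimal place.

Calculated osmolality = 2·Na + glucose/18 + BUN/2.8 + ethanol/3.7
= 2·137 + 90/18 + 6/2.8 + 247/3.7
= 274 + 5 + 2.14 + 66.76
= 347.9 mOsm/kg

347.9 mOsm/kg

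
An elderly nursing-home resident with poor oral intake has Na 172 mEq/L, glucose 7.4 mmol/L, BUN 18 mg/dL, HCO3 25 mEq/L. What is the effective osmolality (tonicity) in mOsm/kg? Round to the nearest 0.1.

351.4 mOsm/kg

Effective osmolality excludes urea (freely permeant across cell membranes):
2·Na + glucose
= 2·172 + 7.4
= 344 + 7.4
= 351.4 mOsm/kg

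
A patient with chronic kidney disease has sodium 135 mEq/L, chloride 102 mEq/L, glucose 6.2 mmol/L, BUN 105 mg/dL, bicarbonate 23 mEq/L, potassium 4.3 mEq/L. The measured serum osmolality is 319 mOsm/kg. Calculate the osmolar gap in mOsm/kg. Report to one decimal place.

Calculated osmolality = 2·Na + glucose + BUN/2.8
= 2·135 + 6.2 + 105/2.8
= 270 + 6.20 + 37.50
= 313.7 mOsm/kg ≈ 313.7 mOsm/kg
Osmolar gap = measured − calculated = 319 − 313.7 = 5.3 mOsm/kg

5.3 mOsm/kg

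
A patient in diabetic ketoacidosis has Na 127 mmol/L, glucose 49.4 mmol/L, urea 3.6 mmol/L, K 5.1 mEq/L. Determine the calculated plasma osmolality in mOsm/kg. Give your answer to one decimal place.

307.0 mOsm/kg

Calculated osmolality = 2·Na + glucose + urea
= 2·127 + 49.4 + 3.6
= 254 + 49.40 + 3.60
= 307 mOsm/kg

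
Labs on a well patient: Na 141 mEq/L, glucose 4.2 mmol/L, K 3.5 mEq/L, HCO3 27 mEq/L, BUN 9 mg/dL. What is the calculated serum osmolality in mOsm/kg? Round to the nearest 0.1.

289.4 mOsm/kg

Calculated osmolality = 2·Na + glucose + BUN/2.8
= 2·141 + 4.2 + 9/2.8
= 282 + 4.20 + 3.21
= 289.41 mOsm/kg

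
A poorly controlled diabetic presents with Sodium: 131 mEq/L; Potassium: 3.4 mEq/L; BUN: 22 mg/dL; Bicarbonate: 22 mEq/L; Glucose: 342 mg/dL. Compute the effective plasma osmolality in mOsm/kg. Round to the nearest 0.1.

281.0 mOsm/kg

Effective osmolality excludes urea (freely permeant across cell membranes):
2·Na + glucose/18
= 2·131 + 342/18
= 262 + 19
= 281 mOsm/kg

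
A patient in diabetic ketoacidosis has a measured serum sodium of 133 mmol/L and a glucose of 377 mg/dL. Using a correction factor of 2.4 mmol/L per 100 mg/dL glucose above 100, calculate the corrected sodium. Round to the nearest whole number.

Corrected Na = measured Na + 2.4 · (glucose − 100)/100
= 133 + 2.4 · (377 − 100)/100
= 133 + 6.6
= 139.6 mmol/L

140 mmol/L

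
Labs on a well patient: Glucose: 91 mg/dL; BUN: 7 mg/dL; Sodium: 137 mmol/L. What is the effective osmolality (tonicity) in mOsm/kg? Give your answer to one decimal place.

279.1 mOsm/kg

Effective osmolality excludes urea (freely permeant across cell membranes):
2·Na + glucose/18
= 2·137 + 91/18
= 274 + 5.06
= 279.06 mOsm/kg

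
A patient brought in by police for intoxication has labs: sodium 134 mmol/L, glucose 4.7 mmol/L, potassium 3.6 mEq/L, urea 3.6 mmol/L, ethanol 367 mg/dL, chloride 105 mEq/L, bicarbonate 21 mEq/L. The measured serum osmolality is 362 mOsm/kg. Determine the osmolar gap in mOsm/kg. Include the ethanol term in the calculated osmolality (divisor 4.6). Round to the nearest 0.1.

5.9 mOsm/kg

Calculated osmolality = 2·Na + glucose + urea + ethanol/4.6
= 2·134 + 4.7 + 3.6 + 367/4.6
= 268 + 4.70 + 3.60 + 79.78
= 356.08 mOsm/kg ≈ 356.1 mOsm/kg
Osmolar gap = measured − calculated = 362 − 356.1 = 5.9 mOsm/kg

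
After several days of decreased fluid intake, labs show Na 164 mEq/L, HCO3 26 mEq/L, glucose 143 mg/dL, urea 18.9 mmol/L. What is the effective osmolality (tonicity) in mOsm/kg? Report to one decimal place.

Effective osmolality excludes urea (freely permeant across cell membranes):
2·Na + glucose/18
= 2·164 + 143/18
= 328 + 7.94
= 335.94 mOsm/kg

335.9 mOsm/kg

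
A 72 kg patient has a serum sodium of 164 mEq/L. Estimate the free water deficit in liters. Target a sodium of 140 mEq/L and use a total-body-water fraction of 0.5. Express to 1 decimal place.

TBW = 0.5 · 72 = 36 L
Free water deficit = TBW · (Na/140 − 1)
= 36 · (164/140 − 1)
= 36 · 0.1714
= 6.17 L

6.2 L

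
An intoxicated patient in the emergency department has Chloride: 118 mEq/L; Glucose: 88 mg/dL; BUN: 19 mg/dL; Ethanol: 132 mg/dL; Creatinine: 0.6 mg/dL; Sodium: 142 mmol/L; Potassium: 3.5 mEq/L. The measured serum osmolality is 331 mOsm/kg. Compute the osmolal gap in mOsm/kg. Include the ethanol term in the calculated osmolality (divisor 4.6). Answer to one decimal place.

Calculated osmolality = 2·Na + glucose/18 + BUN/2.8 + ethanol/4.6
= 2·142 + 88/18 + 19/2.8 + 132/4.6
= 284 + 4.89 + 6.79 + 28.70
= 324.38 mOsm/kg ≈ 324.4 mOsm/kg
Osmolar gap = measured − calculated = 331 − 324.4 = 6.6 mOsm/kg

6.6 mOsm/kg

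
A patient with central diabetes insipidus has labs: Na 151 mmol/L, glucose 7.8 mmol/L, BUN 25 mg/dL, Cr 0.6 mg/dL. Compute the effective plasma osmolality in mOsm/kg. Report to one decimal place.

Effective osmolality excludes urea (freely permeant across cell membranes):
2·Na + glucose
= 2·151 + 7.8
= 302 + 7.8
= 309.8 mOsm/kg

309.8 mOsm/kg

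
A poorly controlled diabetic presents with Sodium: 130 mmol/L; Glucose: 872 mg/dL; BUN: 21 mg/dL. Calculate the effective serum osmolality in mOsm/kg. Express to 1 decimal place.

Effective osmolality excludes urea (freely permeant across cell membranes):
2·Na + glucose/18
= 2·130 + 872/18
= 260 + 48.44
= 308.44 mOsm/kg

308.4 mOsm/kg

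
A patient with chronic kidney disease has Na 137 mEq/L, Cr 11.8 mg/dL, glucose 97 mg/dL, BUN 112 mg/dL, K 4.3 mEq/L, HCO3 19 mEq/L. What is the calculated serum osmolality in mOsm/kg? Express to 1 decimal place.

319.4 mOsm/kg

Calculated osmolality = 2·Na + glucose/18 + BUN/2.8
= 2·137 + 97/18 + 112/2.8
= 274 + 5.39 + 40
= 319.39 mOsm/kg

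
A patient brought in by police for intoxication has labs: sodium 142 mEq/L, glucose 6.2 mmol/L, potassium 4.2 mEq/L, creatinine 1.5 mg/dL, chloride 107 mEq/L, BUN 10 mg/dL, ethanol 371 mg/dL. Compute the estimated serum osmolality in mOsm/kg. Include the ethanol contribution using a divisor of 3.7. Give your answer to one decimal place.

394.0 mOsm/kg

Calculated osmolality = 2·Na + glucose + BUN/2.8 + ethanol/3.7
= 2·142 + 6.2 + 10/2.8 + 371/3.7
= 284 + 6.20 + 3.57 + 100.27
= 394.04 mOsm/kg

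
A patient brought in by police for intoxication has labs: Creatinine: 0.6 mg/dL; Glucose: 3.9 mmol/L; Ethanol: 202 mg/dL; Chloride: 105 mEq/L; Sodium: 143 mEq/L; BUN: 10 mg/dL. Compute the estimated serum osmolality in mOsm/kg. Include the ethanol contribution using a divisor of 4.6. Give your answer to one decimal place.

337.4 mOsm/kg

Calculated osmolality = 2·Na + glucose + BUN/2.8 + ethanol/4.6
= 2·143 + 3.9 + 10/2.8 + 202/4.6
= 286 + 3.90 + 3.57 + 43.91
= 337.38 mOsm/kg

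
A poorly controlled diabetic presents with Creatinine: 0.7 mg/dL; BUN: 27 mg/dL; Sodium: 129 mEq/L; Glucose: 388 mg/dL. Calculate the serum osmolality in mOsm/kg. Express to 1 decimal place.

Calculated osmolality = 2·Na + glucose/18 + BUN/2.8
= 2·129 + 388/18 + 27/2.8
= 258 + 21.56 + 9.64
= 289.2 mOsm/kg

289.2 mOsm/kg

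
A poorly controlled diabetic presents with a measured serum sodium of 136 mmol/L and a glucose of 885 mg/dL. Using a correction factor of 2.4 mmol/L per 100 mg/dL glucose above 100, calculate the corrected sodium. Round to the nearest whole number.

155 mmol/L

Corrected Na = measured Na + 2.4 · (glucose − 100)/100
= 136 + 2.4 · (885 − 100)/100
= 136 + 18.8
= 154.8 mmol/L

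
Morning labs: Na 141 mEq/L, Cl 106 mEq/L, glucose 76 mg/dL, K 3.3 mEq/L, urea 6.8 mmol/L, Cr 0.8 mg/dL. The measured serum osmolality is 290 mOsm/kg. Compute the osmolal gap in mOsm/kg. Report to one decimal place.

-3.0 mOsm/kg

Calculated osmolality = 2·Na + glucose/18 + urea
= 2·141 + 76/18 + 6.8
= 282 + 4.22 + 6.80
= 293.02 mOsm/kg ≈ 293.0 mOsm/kg
Osmolar gap = measured − calculated = 290 − 293.0 = -3.0 mOsm/kg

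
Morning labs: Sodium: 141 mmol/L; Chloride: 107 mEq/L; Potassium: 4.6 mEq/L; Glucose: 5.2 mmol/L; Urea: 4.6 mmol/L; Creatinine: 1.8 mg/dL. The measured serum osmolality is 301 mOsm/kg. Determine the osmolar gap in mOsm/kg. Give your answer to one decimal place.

Calculated osmolality = 2·Na + glucose + urea
= 2·141 + 5.2 + 4.6
= 282 + 5.20 + 4.60
= 291.8 mOsm/kg ≈ 291.8 mOsm/kg
Osmolar gap = measured − calculated = 301 − 291.8 = 9.2 mOsm/kg

9.2 mOsm/kg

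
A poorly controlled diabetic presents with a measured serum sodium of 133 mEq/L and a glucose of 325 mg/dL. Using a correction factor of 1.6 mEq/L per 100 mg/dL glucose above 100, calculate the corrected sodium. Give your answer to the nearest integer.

137 mEq/L

Corrected Na = measured Na + 1.6 · (glucose − 100)/100
= 133 + 1.6 · (325 − 100)/100
= 133 + 3.6
= 136.6 mEq/L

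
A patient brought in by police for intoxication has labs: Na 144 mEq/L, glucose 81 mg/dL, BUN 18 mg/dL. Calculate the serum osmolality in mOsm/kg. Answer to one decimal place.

Calculated osmolality = 2·Na + glucose/18 + BUN/2.8
= 2·144 + 81/18 + 18/2.8
= 288 + 4.50 + 6.43
= 298.93 mOsm/kg

298.9 mOsm/kg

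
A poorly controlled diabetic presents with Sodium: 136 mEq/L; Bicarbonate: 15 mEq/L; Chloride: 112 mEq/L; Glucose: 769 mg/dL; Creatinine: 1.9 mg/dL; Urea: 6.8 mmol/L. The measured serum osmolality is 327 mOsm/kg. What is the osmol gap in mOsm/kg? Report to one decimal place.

5.5 mOsm/kg

Calculated osmolality = 2·Na + glucose/18 + urea
= 2·136 + 769/18 + 6.8
= 272 + 42.72 + 6.80
= 321.52 mOsm/kg ≈ 321.5 mOsm/kg
Osmolar gap = measured − calculated = 327 − 321.5 = 5.5 mOsm/kg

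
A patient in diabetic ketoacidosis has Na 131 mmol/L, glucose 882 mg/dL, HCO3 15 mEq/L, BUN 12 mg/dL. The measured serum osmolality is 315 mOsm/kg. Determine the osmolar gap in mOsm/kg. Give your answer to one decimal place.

Calculated osmolality = 2·Na + glucose/18 + BUN/2.8
= 2·131 + 882/18 + 12/2.8
= 262 + 49 + 4.29
= 315.29 mOsm/kg ≈ 315.3 mOsm/kg
Osmolar gap = measured − calculated = 315 − 315.3 = -0.3 mOsm/kg

-0.3 mOsm/kg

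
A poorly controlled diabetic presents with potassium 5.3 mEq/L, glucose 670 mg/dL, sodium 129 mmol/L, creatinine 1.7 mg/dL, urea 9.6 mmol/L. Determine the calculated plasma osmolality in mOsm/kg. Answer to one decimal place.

304.8 mOsm/kg

Calculated osmolality = 2·Na + glucose/18 + urea
= 2·129 + 670/18 + 9.6
= 258 + 37.22 + 9.60
= 304.82 mOsm/kg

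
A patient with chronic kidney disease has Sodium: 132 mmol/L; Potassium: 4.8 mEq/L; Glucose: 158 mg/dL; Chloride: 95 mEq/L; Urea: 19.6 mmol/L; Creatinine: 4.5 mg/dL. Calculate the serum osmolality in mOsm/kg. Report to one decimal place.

Calculated osmolality = 2·Na + glucose/18 + urea
= 2·132 + 158/18 + 19.6
= 264 + 8.78 + 19.60
= 292.38 mOsm/kg

292.4 mOsm/kg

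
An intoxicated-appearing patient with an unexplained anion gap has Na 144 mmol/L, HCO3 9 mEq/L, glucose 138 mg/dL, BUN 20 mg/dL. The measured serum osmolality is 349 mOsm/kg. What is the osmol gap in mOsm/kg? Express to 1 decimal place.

46.2 mOsm/kg

Calculated osmolality = 2·Na + glucose/18 + BUN/2.8
= 2·144 + 138/18 + 20/2.8
= 288 + 7.67 + 7.14
= 302.81 mOsm/kg ≈ 302.8 mOsm/kg
Osmolar gap = measured − calculated = 349 − 302.8 = 46.2 mOsm/kg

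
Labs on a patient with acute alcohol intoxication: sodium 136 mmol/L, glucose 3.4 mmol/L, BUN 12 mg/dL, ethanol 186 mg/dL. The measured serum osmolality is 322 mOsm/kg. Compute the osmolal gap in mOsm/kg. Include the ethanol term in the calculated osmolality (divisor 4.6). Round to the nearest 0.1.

1.9 mOsm/kg

Calculated osmolality = 2·Na + glucose + BUN/2.8 + ethanol/4.6
= 2·136 + 3.4 + 12/2.8 + 186/4.6
= 272 + 3.40 + 4.29 + 40.43
= 320.12 mOsm/kg ≈ 320.1 mOsm/kg
Osmolar gap = measured − calculated = 322 − 320.1 = 1.9 mOsm/kg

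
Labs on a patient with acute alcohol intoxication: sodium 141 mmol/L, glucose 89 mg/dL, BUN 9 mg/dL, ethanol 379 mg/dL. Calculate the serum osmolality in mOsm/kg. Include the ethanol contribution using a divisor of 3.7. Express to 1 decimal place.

392.6 mOsm/kg

Calculated osmolality = 2·Na + glucose/18 + BUN/2.8 + ethanol/3.7
= 2·141 + 89/18 + 9/2.8 + 379/3.7
= 282 + 4.94 + 3.21 + 102.43
= 392.58 mOsm/kg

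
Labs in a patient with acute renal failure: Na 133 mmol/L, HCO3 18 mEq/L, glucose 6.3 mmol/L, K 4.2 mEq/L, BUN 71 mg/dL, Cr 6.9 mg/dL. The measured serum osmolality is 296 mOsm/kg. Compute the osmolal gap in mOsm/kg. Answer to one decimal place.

Calculated osmolality = 2·Na + glucose + BUN/2.8
= 2·133 + 6.3 + 71/2.8
= 266 + 6.30 + 25.36
= 297.66 mOsm/kg ≈ 297.7 mOsm/kg
Osmolar gap = measured − calculated = 296 − 297.7 = -1.7 mOsm/kg

-1.7 mOsm/kg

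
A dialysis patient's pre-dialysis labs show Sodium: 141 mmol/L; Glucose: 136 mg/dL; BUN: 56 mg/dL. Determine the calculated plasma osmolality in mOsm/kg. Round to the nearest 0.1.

Calculated osmolality = 2·Na + glucose/18 + BUN/2.8
= 2·141 + 136/18 + 56/2.8
= 282 + 7.56 + 20
= 309.56 mOsm/kg

309.6 mOsm/kg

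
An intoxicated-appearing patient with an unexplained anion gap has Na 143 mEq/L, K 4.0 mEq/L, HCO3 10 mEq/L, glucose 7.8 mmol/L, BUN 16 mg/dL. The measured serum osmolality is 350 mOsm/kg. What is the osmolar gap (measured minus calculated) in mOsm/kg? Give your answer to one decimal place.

Calculated osmolality = 2·Na + glucose + BUN/2.8
= 2·143 + 7.8 + 16/2.8
= 286 + 7.80 + 5.71
= 299.51 mOsm/kg ≈ 299.5 mOsm/kg
Osmolar gap = measured − calculated = 350 − 299.5 = 50.5 mOsm/kg

50.5 mOsm/kg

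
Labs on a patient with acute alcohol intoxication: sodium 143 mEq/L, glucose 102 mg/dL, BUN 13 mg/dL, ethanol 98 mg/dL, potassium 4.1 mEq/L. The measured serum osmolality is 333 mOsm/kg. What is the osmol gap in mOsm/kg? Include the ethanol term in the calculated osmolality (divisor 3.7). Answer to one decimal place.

Calculated osmolality = 2·Na + glucose/18 + BUN/2.8 + ethanol/3.7
= 2·143 + 102/18 + 13/2.8 + 98/3.7
= 286 + 5.67 + 4.64 + 26.49
= 322.8 mOsm/kg ≈ 322.8 mOsm/kg
Osmolar gap = measured − calculated = 333 − 322.8 = 10.2 mOsm/kg

10.2 mOsm/kg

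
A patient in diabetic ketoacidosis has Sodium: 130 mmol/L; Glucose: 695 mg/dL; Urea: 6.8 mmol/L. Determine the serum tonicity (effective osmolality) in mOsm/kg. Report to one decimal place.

Effective osmolality excludes urea (freely permeant across cell membranes):
2·Na + glucose/18
= 2·130 + 695/18
= 260 + 38.61
= 298.61 mOsm/kg

298.6 mOsm/kg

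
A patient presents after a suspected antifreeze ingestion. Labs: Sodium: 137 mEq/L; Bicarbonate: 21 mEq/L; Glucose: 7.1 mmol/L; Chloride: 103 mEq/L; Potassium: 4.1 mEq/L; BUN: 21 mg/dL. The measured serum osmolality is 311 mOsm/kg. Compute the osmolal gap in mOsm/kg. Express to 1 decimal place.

Calculated osmolality = 2·Na + glucose + BUN/2.8
= 2·137 + 7.1 + 21/2.8
= 274 + 7.10 + 7.50
= 288.6 mOsm/kg ≈ 288.6 mOsm/kg
Osmolar gap = measured − calculated = 311 − 288.6 = 22.4 mOsm/kg

22.4 mOsm/kg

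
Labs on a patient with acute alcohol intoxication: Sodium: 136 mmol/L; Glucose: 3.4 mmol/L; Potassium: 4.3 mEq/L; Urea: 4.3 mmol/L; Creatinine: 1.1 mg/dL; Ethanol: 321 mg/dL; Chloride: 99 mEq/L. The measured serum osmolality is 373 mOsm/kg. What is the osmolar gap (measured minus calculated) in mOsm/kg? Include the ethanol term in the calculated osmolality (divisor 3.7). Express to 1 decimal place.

Calculated osmolality = 2·Na + glucose + urea + ethanol/3.7
= 2·136 + 3.4 + 4.3 + 321/3.7
= 272 + 3.40 + 4.30 + 86.76
= 366.46 mOsm/kg ≈ 366.5 mOsm/kg
Osmolar gap = measured − calculated = 373 − 366.5 = 6.5 mOsm/kg

6.5 mOsm/kg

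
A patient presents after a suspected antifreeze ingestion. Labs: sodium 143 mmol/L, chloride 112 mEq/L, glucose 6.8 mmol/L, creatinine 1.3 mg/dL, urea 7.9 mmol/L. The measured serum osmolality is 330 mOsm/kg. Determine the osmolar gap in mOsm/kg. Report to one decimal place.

29.3 mOsm/kg

Calculated osmolality = 2·Na + glucose + urea
= 2·143 + 6.8 + 7.9
= 286 + 6.80 + 7.90
= 300.7 mOsm/kg ≈ 300.7 mOsm/kg
Osmolar gap = measured − calculated = 330 − 300.7 = 29.3 mOsm/kg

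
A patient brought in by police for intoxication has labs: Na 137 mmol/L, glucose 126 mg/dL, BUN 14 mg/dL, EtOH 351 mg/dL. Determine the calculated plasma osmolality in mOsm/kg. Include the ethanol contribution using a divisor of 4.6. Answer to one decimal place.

362.3 mOsm/kg

Calculated osmolality = 2·Na + glucose/18 + BUN/2.8 + ethanol/4.6
= 2·137 + 126/18 + 14/2.8 + 351/4.6
= 274 + 7 + 5 + 76.30
= 362.3 mOsm/kg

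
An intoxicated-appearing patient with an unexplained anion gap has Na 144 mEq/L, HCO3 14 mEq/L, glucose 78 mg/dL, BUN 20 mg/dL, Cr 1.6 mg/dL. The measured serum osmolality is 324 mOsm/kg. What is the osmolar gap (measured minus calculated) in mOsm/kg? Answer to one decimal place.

Calculated osmolality = 2·Na + glucose/18 + BUN/2.8
= 2·144 + 78/18 + 20/2.8
= 288 + 4.33 + 7.14
= 299.47 mOsm/kg ≈ 299.5 mOsm/kg
Osmolar gap = measured − calculated = 324 − 299.5 = 24.5 mOsm/kg

24.5 mOsm/kg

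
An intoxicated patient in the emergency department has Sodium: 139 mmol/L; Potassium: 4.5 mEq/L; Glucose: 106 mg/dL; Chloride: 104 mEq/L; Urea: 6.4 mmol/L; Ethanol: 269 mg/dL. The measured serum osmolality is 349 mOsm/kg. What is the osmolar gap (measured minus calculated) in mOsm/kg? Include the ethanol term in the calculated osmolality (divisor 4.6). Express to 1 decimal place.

Calculated osmolality = 2·Na + glucose/18 + urea + ethanol/4.6
= 2·139 + 106/18 + 6.4 + 269/4.6
= 278 + 5.89 + 6.40 + 58.48
= 348.77 mOsm/kg ≈ 348.8 mOsm/kg
Osmolar gap = measured − calculated = 349 − 348.8 = 0.2 mOsm/kg

0.2 mOsm/kg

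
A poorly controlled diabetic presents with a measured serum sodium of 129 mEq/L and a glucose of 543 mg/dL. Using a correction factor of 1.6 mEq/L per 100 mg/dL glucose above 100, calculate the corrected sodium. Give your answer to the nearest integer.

136 mEq/L

Corrected Na = measured Na + 1.6 · (glucose − 100)/100
= 129 + 1.6 · (543 − 100)/100
= 129 + 7.1
= 136.1 mEq/L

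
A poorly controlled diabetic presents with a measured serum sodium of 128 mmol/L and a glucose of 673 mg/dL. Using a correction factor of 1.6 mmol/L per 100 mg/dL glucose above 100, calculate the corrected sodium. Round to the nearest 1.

Corrected Na = measured Na + 1.6 · (glucose − 100)/100
= 128 + 1.6 · (673 − 100)/100
= 128 + 9.2
= 137.2 mmol/L

137 mmol/L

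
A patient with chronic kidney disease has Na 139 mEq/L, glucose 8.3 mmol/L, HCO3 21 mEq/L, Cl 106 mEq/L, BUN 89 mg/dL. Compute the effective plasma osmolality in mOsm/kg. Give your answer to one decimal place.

286.3 mOsm/kg

Effective osmolality excludes urea (freely permeant across cell membranes):
2·Na + glucose
= 2·139 + 8.3
= 278 + 8.3
= 286.3 mOsm/kg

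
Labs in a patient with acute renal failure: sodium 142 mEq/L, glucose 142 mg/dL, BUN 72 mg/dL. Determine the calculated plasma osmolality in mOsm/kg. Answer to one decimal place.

Calculated osmolality = 2·Na + glucose/18 + BUN/2.8
= 2·142 + 142/18 + 72/2.8
= 284 + 7.89 + 25.71
= 317.6 mOsm/kg

317.6 mOsm/kg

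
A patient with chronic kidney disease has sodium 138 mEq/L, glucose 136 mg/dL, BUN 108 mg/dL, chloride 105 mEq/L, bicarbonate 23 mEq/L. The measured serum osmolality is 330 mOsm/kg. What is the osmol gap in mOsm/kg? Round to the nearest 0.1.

Calculated osmolality = 2·Na + glucose/18 + BUN/2.8
= 2·138 + 136/18 + 108/2.8
= 276 + 7.56 + 38.57
= 322.13 mOsm/kg ≈ 322.1 mOsm/kg
Osmolar gap = measured − calculated = 330 − 322.1 = 7.9 mOsm/kg

7.9 mOsm/kg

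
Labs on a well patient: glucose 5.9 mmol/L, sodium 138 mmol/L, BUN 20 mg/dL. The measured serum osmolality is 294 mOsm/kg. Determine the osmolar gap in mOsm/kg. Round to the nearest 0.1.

Calculated osmolality = 2·Na + glucose + BUN/2.8
= 2·138 + 5.9 + 20/2.8
= 276 + 5.90 + 7.14
= 289.04 mOsm/kg ≈ 289.0 mOsm/kg
Osmolar gap = measured − calculated = 294 − 289.0 = 5.0 mOsm/kg

5.0 mOsm/kg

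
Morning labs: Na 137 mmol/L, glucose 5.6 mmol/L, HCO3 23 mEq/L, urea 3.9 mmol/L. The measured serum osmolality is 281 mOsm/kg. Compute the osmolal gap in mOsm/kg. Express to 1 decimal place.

Calculated osmolality = 2·Na + glucose + urea
= 2·137 + 5.6 + 3.9
= 274 + 5.60 + 3.90
= 283.5 mOsm/kg ≈ 283.5 mOsm/kg
Osmolar gap = measured − calculated = 281 − 283.5 = -2.5 mOsm/kg

-2.5 mOsm/kg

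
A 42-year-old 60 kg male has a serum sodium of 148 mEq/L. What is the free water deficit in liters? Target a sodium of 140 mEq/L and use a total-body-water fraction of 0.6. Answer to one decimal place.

2.1 L

TBW = 0.6 · 60 = 36 L
Free water deficit = TBW · (Na/140 − 1)
= 36 · (148/140 − 1)
= 36 · 0.0571
= 2.06 L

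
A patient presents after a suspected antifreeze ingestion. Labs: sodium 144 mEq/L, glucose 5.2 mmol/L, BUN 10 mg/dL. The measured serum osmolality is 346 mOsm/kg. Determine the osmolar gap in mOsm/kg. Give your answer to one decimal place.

Calculated osmolality = 2·Na + glucose + BUN/2.8
= 2·144 + 5.2 + 10/2.8
= 288 + 5.20 + 3.57
= 296.77 mOsm/kg ≈ 296.8 mOsm/kg
Osmolar gap = measured − calculated = 346 − 296.8 = 49.2 mOsm/kg

49.2 mOsm/kg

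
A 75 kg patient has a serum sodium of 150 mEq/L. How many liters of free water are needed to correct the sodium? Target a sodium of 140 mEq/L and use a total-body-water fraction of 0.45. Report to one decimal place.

2.4 L

TBW = 0.45 · 75 = 33.75 L
Free water deficit = TBW · (Na/140 − 1)
= 33.75 · (150/140 − 1)
= 33.75 · 0.0714
= 2.41 L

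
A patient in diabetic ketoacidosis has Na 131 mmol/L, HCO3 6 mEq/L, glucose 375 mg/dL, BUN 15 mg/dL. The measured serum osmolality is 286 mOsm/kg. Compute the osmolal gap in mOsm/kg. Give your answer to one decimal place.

Calculated osmolality = 2·Na + glucose/18 + BUN/2.8
= 2·131 + 375/18 + 15/2.8
= 262 + 20.83 + 5.36
= 288.19 mOsm/kg ≈ 288.2 mOsm/kg
Osmolar gap = measured − calculated = 286 − 288.2 = -2.2 mOsm/kg

-2.2 mOsm/kg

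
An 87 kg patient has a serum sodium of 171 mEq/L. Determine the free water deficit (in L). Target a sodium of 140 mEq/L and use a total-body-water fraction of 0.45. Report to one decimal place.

TBW = 0.45 · 87 = 39.15 L
Free water deficit = TBW · (Na/140 − 1)
= 39.15 · (171/140 − 1)
= 39.15 · 0.2214
= 8.67 L

8.7 L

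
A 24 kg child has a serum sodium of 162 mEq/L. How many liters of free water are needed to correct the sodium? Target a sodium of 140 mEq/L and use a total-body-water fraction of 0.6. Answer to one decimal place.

TBW = 0.6 · 24 = 14.4 L
Free water deficit = TBW · (Na/140 − 1)
= 14.4 · (162/140 − 1)
= 14.4 · 0.1571
= 2.26 L

2.3 L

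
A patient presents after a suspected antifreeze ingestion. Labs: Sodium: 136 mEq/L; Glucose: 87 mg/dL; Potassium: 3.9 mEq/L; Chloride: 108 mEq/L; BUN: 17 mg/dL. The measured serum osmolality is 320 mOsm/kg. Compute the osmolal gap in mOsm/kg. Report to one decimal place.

Calculated osmolality = 2·Na + glucose/18 + BUN/2.8
= 2·136 + 87/18 + 17/2.8
= 272 + 4.83 + 6.07
= 282.9 mOsm/kg ≈ 282.9 mOsm/kg
Osmolar gap = measured − calculated = 320 − 282.9 = 37.1 mOsm/kg

37.1 mOsm/kg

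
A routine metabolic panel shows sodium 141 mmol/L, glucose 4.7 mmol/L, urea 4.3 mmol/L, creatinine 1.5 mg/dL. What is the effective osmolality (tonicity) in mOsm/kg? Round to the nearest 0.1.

286.7 mOsm/kg

Effective osmolality excludes urea (freely permeant across cell membranes):
2·Na + glucose
= 2·141 + 4.7
= 282 + 4.7
= 286.7 mOsm/kg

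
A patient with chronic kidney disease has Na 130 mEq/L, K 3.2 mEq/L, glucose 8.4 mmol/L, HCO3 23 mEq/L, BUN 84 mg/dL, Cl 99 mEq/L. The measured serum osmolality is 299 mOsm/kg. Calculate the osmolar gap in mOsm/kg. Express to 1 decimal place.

Calculated osmolality = 2·Na + glucose + BUN/2.8
= 2·130 + 8.4 + 84/2.8
= 260 + 8.40 + 30
= 298.4 mOsm/kg ≈ 298.4 mOsm/kg
Osmolar gap = measured − calculated = 299 − 298.4 = 0.6 mOsm/kg

0.6 mOsm/kg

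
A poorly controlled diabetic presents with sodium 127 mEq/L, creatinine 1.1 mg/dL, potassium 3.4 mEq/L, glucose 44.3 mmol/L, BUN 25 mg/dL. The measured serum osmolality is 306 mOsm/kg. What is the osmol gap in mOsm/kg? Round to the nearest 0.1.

Calculated osmolality = 2·Na + glucose + BUN/2.8
= 2·127 + 44.3 + 25/2.8
= 254 + 44.30 + 8.93
= 307.23 mOsm/kg ≈ 307.2 mOsm/kg
Osmolar gap = measured − calculated = 306 − 307.2 = -1.2 mOsm/kg

-1.2 mOsm/kg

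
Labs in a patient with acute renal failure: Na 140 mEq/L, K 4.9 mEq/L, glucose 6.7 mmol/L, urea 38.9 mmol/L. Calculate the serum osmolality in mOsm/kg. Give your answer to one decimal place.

Calculated osmolality = 2·Na + glucose + urea
= 2·140 + 6.7 + 38.9
= 280 + 6.70 + 38.90
= 325.6 mOsm/kg

325.6 mOsm/kg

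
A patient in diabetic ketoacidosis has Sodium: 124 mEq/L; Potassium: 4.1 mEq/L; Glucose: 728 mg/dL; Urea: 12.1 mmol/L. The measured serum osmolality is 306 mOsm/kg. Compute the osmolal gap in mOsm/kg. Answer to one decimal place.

5.5 mOsm/kg

Calculated osmolality = 2·Na + glucose/18 + urea
= 2·124 + 728/18 + 12.1
= 248 + 40.44 + 12.10
= 300.54 mOsm/kg ≈ 300.5 mOsm/kg
Osmolar gap = measured − calculated = 306 − 300.5 = 5.5 mOsm/kg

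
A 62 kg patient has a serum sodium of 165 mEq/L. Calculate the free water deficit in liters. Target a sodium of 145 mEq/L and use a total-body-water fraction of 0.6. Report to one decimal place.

TBW = 0.6 · 62 = 37.2 L
Free water deficit = TBW · (Na/145 − 1)
= 37.2 · (165/145 − 1)
= 37.2 · 0.1379
= 5.13 L

5.1 L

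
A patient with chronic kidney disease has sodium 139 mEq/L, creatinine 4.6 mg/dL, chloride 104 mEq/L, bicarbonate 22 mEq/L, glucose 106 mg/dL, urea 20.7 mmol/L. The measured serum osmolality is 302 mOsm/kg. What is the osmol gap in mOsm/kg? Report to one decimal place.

-2.6 mOsm/kg

Calculated osmolality = 2·Na + glucose/18 + urea
= 2·139 + 106/18 + 20.7
= 278 + 5.89 + 20.70
= 304.59 mOsm/kg ≈ 304.6 mOsm/kg
Osmolar gap = measured − calculated = 302 − 304.6 = -2.6 mOsm/kg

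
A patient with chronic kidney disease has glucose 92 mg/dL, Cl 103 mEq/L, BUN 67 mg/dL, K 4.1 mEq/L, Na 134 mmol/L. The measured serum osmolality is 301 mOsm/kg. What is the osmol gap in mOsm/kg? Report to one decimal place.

Calculated osmolality = 2·Na + glucose/18 + BUN/2.8
= 2·134 + 92/18 + 67/2.8
= 268 + 5.11 + 23.93
= 297.04 mOsm/kg ≈ 297.0 mOsm/kg
Osmolar gap = measured − calculated = 301 − 297.0 = 4.0 mOsm/kg

4.0 mOsm/kg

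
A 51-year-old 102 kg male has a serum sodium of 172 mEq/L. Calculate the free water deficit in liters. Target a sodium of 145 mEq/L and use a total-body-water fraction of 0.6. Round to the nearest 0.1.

11.4 L

TBW = 0.6 · 102 = 61.2 L
Free water deficit = TBW · (Na/145 − 1)
= 61.2 · (172/145 − 1)
= 61.2 · 0.1862
= 11.4 L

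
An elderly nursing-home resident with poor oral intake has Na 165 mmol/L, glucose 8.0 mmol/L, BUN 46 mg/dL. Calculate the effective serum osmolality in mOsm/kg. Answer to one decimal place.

Effective osmolality excludes urea (freely permeant across cell membranes):
2·Na + glucose
= 2·165 + 8
= 330 + 8
= 338 mOsm/kg

338.0 mOsm/kg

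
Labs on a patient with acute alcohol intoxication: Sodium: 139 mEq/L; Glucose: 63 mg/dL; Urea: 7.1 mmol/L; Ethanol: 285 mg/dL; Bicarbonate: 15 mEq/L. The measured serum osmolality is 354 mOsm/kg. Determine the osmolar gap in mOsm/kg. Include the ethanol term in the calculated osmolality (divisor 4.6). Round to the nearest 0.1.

Calculated osmolality = 2·Na + glucose/18 + urea + ethanol/4.6
= 2·139 + 63/18 + 7.1 + 285/4.6
= 278 + 3.50 + 7.10 + 61.96
= 350.56 mOsm/kg ≈ 350.6 mOsm/kg
Osmolar gap = measured − calculated = 354 − 350.6 = 3.4 mOsm/kg

3.4 mOsm/kg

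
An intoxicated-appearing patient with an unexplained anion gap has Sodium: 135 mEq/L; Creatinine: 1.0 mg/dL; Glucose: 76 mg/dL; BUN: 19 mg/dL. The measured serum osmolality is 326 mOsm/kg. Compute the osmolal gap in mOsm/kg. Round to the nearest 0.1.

Calculated osmolality = 2·Na + glucose/18 + BUN/2.8
= 2·135 + 76/18 + 19/2.8
= 270 + 4.22 + 6.79
= 281.01 mOsm/kg ≈ 281.0 mOsm/kg
Osmolar gap = measured − calculated = 326 − 281.0 = 45.0 mOsm/kg

45.0 mOsm/kg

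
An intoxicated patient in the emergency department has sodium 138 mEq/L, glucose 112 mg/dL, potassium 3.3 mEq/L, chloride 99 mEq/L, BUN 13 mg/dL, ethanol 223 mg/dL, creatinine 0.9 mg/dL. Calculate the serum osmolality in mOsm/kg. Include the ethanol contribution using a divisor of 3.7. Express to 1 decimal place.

Calculated osmolality = 2·Na + glucose/18 + BUN/2.8 + ethanol/3.7
= 2·138 + 112/18 + 13/2.8 + 223/3.7
= 276 + 6.22 + 4.64 + 60.27
= 347.13 mOsm/kg

347.1 mOsm/kg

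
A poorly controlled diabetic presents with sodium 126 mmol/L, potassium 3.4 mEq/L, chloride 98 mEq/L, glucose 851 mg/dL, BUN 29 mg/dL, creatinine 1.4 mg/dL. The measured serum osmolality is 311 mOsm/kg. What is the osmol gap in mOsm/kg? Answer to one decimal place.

Calculated osmolality = 2·Na + glucose/18 + BUN/2.8
= 2·126 + 851/18 + 29/2.8
= 252 + 47.28 + 10.36
= 309.64 mOsm/kg ≈ 309.6 mOsm/kg
Osmolar gap = measured − calculated = 311 − 309.6 = 1.4 mOsm/kg

1.4 mOsm/kg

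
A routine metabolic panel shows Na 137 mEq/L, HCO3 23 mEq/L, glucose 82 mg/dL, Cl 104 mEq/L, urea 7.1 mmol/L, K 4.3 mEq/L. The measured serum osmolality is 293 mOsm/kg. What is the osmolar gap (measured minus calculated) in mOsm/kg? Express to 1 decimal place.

Calculated osmolality = 2·Na + glucose/18 + urea
= 2·137 + 82/18 + 7.1
= 274 + 4.56 + 7.10
= 285.66 mOsm/kg ≈ 285.7 mOsm/kg
Osmolar gap = measured − calculated = 293 − 285.7 = 7.3 mOsm/kg

7.3 mOsm/kg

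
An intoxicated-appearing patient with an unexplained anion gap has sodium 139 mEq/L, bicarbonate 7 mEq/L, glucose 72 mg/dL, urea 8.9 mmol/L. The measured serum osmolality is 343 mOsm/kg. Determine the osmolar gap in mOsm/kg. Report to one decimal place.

Calculated osmolality = 2·Na + glucose/18 + urea
= 2·139 + 72/18 + 8.9
= 278 + 4 + 8.90
= 290.9 mOsm/kg ≈ 290.9 mOsm/kg
Osmolar gap = measured − calculated = 343 − 290.9 = 52.1 mOsm/kg

52.1 mOsm/kg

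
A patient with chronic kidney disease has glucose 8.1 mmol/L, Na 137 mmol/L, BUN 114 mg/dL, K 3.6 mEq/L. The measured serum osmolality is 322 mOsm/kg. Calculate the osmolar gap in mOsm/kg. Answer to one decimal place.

Calculated osmolality = 2·Na + glucose + BUN/2.8
= 2·137 + 8.1 + 114/2.8
= 274 + 8.10 + 40.71
= 322.81 mOsm/kg ≈ 322.8 mOsm/kg
Osmolar gap = measured − calculated = 322 − 322.8 = -0.8 mOsm/kg

-0.8 mOsm/kg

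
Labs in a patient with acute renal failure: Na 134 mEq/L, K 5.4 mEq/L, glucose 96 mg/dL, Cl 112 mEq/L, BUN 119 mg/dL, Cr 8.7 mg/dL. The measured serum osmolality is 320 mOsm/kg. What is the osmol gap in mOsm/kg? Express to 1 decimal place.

Calculated osmolality = 2·Na + glucose/18 + BUN/2.8
= 2·134 + 96/18 + 119/2.8
= 268 + 5.33 + 42.50
= 315.83 mOsm/kg ≈ 315.8 mOsm/kg
Osmolar gap = measured − calculated = 320 − 315.8 = 4.2 mOsm/kg

4.2 mOsm/kg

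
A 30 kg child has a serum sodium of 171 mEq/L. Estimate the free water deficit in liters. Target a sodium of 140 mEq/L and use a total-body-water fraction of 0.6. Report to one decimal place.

4.0 L

TBW = 0.6 · 30 = 18 L
Free water deficit = TBW · (Na/140 − 1)
= 18 · (171/140 − 1)
= 18 · 0.2214
= 3.99 L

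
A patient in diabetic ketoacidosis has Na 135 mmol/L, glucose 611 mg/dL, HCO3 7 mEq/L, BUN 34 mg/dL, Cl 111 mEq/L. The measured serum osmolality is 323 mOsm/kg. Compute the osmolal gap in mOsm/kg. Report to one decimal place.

Calculated osmolality = 2·Na + glucose/18 + BUN/2.8
= 2·135 + 611/18 + 34/2.8
= 270 + 33.94 + 12.14
= 316.08 mOsm/kg ≈ 316.1 mOsm/kg
Osmolar gap = measured − calculated = 323 − 316.1 = 6.9 mOsm/kg

6.9 mOsm/kg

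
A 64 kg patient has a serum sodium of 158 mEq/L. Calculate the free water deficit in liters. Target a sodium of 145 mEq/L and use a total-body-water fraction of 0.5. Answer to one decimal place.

TBW = 0.5 · 64 = 32 L
Free water deficit = TBW · (Na/145 − 1)
= 32 · (158/145 − 1)
= 32 · 0.0897
= 2.87 L

2.9 L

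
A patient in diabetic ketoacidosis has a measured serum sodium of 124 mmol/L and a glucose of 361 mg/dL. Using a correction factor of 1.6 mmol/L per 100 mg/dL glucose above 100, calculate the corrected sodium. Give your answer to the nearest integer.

Corrected Na = measured Na + 1.6 · (glucose − 100)/100
= 124 + 1.6 · (361 − 100)/100
= 124 + 4.2
= 128.2 mmol/L

128 mmol/L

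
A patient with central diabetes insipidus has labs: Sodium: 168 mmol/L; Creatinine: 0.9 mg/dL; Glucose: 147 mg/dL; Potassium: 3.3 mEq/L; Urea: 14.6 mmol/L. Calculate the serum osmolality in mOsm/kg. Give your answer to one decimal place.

358.8 mOsm/kg

Calculated osmolality = 2·Na + glucose/18 + urea
= 2·168 + 147/18 + 14.6
= 336 + 8.17 + 14.60
= 358.77 mOsm/kg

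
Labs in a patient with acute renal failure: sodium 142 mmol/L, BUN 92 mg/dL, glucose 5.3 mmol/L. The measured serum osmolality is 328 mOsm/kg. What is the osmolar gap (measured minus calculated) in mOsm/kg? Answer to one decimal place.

Calculated osmolality = 2·Na + glucose + BUN/2.8
= 2·142 + 5.3 + 92/2.8
= 284 + 5.30 + 32.86
= 322.16 mOsm/kg ≈ 322.2 mOsm/kg
Osmolar gap = measured − calculated = 328 − 322.2 = 5.8 mOsm/kg

5.8 mOsm/kg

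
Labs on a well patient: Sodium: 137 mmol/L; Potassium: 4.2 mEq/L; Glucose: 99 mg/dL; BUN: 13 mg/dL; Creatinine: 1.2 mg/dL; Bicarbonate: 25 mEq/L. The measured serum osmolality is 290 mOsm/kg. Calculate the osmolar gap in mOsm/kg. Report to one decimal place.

Calculated osmolality = 2·Na + glucose/18 + BUN/2.8
= 2·137 + 99/18 + 13/2.8
= 274 + 5.50 + 4.64
= 284.14 mOsm/kg ≈ 284.1 mOsm/kg
Osmolar gap = measured − calculated = 290 − 284.1 = 5.9 mOsm/kg

5.9 mOsm/kg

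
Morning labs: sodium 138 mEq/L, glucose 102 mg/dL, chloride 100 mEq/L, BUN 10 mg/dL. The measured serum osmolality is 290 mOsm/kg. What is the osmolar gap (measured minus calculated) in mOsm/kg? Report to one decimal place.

4.8 mOsm/kg

Calculated osmolality = 2·Na + glucose/18 + BUN/2.8
= 2·138 + 102/18 + 10/2.8
= 276 + 5.67 + 3.57
= 285.24 mOsm/kg ≈ 285.2 mOsm/kg
Osmolar gap = measured − calculated = 290 − 285.2 = 4.8 mOsm/kg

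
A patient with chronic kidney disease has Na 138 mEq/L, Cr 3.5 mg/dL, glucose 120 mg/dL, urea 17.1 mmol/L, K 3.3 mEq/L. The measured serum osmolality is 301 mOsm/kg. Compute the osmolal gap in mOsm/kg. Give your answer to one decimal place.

1.2 mOsm/kg

Calculated osmolality = 2·Na + glucose/18 + urea
= 2·138 + 120/18 + 17.1
= 276 + 6.67 + 17.10
= 299.77 mOsm/kg ≈ 299.8 mOsm/kg
Osmolar gap = measured − calculated = 301 − 299.8 = 1.2 mOsm/kg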